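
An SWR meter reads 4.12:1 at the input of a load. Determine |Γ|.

|Γ| = (S − 1)/(S + 1) = (4.12 − 1)/(4.12 + 1) = 3.12/5.12

|Γ| ≈ 0.609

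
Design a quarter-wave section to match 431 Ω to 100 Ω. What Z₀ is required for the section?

Z_qwt ≈ 208 Ω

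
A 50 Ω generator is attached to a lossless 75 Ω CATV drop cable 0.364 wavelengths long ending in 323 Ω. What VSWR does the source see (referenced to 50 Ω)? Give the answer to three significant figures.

VSWR ≈ 4.46

βl = 2π × 0.364 = 131°
tan(βl) = -1.15
Z_in = Z_0·(Z_L + jZ_0·tanβl)/(Z_0 + jZ_L·tanβl) = 29.4 + j59.3 Ω
Γ_s = (Z_in − Z_s)/(Z_in + Z_s) = (-20.6 + j59.3)/(79.4 + j59.3), |Γ_s| = 0.634
VSWR = (1 + |Γ_s|)/(1 − |Γ_s|)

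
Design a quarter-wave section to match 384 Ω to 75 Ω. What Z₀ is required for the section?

Z_qwt ≈ 170 Ω

Z_qwt = √(Z_0·R_L) = √(75 × 384) = √28800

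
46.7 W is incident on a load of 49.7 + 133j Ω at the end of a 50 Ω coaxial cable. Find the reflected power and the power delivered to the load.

|Γ| = |(-0.3 + j133)/(99.7 + j133)| = 0.8
|Γ|² = 0.64
P_refl = |Γ|²·P_inc = 29.9 W, P_del = (1 − |Γ|²)·P_inc = 16.8 W

P_reflected ≈ 29.9 W; P_delivered ≈ 16.8 W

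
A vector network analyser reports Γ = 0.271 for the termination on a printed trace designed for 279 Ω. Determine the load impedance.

Z_L = Z_0·(1 + Γ)/(1 − Γ) = 279·(1.27)/(0.729)

Z_L ≈ 486 Ω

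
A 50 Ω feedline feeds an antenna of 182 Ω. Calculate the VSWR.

Γ = (182 − 50)/(182 + 50) = 0.569
VSWR = (1 + 0.569)/(1 − 0.569)

VSWR ≈ 3.64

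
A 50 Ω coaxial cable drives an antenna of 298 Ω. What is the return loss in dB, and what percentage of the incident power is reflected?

RL ≈ 2.94 dB; 50.8% of incident power reflected

Γ = (298 − 50)/(298 + 50) = 0.713
RL = −20·log₁₀(0.713) = 2.94 dB
P_refl/P_inc = |Γ|² = 0.508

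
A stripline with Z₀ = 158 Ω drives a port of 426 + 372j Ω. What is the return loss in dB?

RL ≈ 3.58 dB

Γ = (268 + j372)/(584 + j372), |Γ| = 0.662
RL = −20·log₁₀|Γ| = −20·log₁₀(0.662)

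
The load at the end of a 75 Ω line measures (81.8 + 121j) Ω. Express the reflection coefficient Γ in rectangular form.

Γ ≈ 0.4 + j0.463

Γ = (Z_L − Z_0)/(Z_L + Z_0) = (6.8 + j121)/(156.8 + j121)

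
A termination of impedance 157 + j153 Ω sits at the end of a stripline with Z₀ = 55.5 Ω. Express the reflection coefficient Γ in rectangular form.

Γ ≈ 0.656 + j0.248

Γ = (Z_L − Z_0)/(Z_L + Z_0) = (101.5 + j153)/(212.5 + j153)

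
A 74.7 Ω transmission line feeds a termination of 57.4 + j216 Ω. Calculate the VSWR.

Γ = (Z_L − Z_0)/(Z_L + Z_0) = (-17.3 + j216)/(132.1 + j216)
|Γ| = 217/253 = 0.856
VSWR = (1 + |Γ|)/(1 − |Γ|) = 1.86/0.144

VSWR ≈ 12.9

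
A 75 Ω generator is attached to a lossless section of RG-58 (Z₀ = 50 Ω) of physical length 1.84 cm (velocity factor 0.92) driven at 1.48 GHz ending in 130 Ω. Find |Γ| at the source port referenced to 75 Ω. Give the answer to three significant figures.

λ = v/f = 0.92·c / 1.48 GHz = 0.186 m
βl = 2π·l/λ = 2π × 0.0987 = 35.5°
tan(βl) = 0.714
Z_in = Z_0·(Z_L + jZ_0·tanβl)/(Z_0 + jZ_L·tanβl) = 44.2 − j46.3 Ω
Γ_s = (Z_in − Z_s)/(Z_in + Z_s) = (-30.8 − j46.3)/(119 − j46.3), |Γ_s| = 0.435

|Γ| ≈ 0.435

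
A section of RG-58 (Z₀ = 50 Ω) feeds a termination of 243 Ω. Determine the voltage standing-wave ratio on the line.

VSWR ≈ 4.86

For a purely resistive load, VSWR = R_L/Z_0 or Z_0/R_L (whichever > 1) = 243/50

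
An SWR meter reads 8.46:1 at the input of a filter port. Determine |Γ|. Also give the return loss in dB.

|Γ| = (S − 1)/(S + 1) = (8.46 − 1)/(8.46 + 1) = 7.46/9.46
RL = −20·log₁₀|Γ| = −20·log₁₀(0.789)

|Γ| ≈ 0.789; return loss ≈ 2.06 dB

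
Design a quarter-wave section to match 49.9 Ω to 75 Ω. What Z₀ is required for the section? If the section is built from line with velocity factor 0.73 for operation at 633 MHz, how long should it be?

Z_qwt = √(Z_0·R_L) = √(75 × 49.9) = √3742
λ = 0.73·c/f = 0.346 m, so l = λ/4 = 0.0865 m

Z_qwt ≈ 61.2 Ω; length ≈ 8.65 cm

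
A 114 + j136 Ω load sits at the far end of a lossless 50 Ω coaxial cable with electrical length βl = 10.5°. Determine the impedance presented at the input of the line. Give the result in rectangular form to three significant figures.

tan(βl) = tan(10.5°) = 0.185
Z_in = Z_0·(Z_L + jZ_0·tanβl)/(Z_0 + jZ_L·tanβl)
     = 50·(114 + j145)/(24.8 + j21.1)

Z_in ≈ 278 + j56.2 Ω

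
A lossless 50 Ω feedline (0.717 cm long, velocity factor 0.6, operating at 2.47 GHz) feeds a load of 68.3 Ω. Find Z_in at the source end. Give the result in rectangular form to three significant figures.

λ = v/f = 0.6·c / 2.47 GHz = 0.0729 m
βl = 2π·l/λ = 2π × 0.0984 = 35.4°
tan(βl) = tan(35.4°) = 0.711
Z_in = Z_0·(Z_L + jZ_0·tanβl)/(Z_0 + jZ_L·tanβl)
     = 50·(68.3 + j35.6)/(50 + j48.6)

Z_in ≈ 52.9 − j15.8 Ω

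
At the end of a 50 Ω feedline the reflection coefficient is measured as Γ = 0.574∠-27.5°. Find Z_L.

Z_L = Z_0·(1 + Γ)/(1 − Γ) = 50·(1.51 − j0.265)/(0.491 + j0.265)

Z_L ≈ 108 − j85.2 Ω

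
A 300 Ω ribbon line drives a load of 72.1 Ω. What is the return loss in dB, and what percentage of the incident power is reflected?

RL ≈ 4.26 dB; 37.5% of incident power reflected

Γ = (72.1 − 300)/(72.1 + 300) = -0.612
RL = −20·log₁₀(0.612) = 4.26 dB
P_refl/P_inc = |Γ|² = 0.375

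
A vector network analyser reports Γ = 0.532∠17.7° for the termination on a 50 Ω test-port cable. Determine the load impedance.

Z_L = Z_0·(1 + Γ)/(1 − Γ) = 50·(1.51 + j0.162)/(0.493 − j0.162)

Z_L ≈ 133 + j60 Ω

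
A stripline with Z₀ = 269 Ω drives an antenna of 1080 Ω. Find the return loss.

Γ = (1080 − 269)/(1080 + 269) = 0.601
RL = −20·log₁₀|Γ| = −20·log₁₀(0.601)

RL ≈ 4.42 dB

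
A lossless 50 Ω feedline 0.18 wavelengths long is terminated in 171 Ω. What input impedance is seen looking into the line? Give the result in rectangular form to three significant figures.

βl = 2π × 0.18 = 64.8°
tan(βl) = tan(64.8°) = 2.13
Z_in = Z_0·(Z_L + jZ_0·tanβl)/(Z_0 + jZ_L·tanβl)
     = 50·(171 + j106)/(50 + j363)

Z_in ≈ 17.5 − j21.1 Ω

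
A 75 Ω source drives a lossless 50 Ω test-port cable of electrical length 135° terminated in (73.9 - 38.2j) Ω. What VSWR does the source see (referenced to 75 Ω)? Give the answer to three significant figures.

VSWR ≈ 1.76

tan(βl) = -1
Z_in = Z_0·(Z_L + jZ_0·tanβl)/(Z_0 + jZ_L·tanβl) = 66 + j39.5 Ω
Γ_s = (Z_in − Z_s)/(Z_in + Z_s) = (-9.02 + j39.5)/(141 + j39.5), |Γ_s| = 0.277
VSWR = (1 + |Γ_s|)/(1 − |Γ_s|)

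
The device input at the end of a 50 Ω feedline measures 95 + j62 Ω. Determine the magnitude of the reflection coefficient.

|Γ| ≈ 0.486

Γ = (Z_L − Z_0)/(Z_L + Z_0) = (45 + j62)/(145 + j62)
|Γ| = 76.6/158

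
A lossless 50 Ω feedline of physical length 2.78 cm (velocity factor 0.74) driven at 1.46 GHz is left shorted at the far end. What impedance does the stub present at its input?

λ = v/f = 0.74·c / 1.46 GHz = 0.152 m
βl = 2π·l/λ = 2π × 0.183 = 65.8°
tan(βl) = 2.23
For a shorted stub, Z_in = jZ_0·tan(βl)

Z_in ≈ +j111 Ω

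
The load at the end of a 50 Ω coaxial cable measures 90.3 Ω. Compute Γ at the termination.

Γ = 0.287

Γ = (Z_L − Z_0)/(Z_L + Z_0) = (90.3 − 50)/(90.3 + 50) = 40.3/140.3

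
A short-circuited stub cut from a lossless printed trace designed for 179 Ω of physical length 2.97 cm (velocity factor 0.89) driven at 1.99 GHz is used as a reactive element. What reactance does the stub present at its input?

X_in ≈ 984 Ω (inductive)

λ = v/f = 0.89·c / 1.99 GHz = 0.134 m
βl = 2π·l/λ = 2π × 0.221 = 79.7°
tan(βl) = 5.5
For a short-circuited stub, Z_in = jZ_0·tan(βl)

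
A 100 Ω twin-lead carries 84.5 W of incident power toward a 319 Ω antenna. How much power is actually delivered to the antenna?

Γ = (319 − 100)/(319 + 100) = 0.523
|Γ|² = 0.273
P_refl = |Γ|²·P_inc = 23.1 W, P_del = (1 − |Γ|²)·P_inc = 61.4 W

P_delivered ≈ 61.4 W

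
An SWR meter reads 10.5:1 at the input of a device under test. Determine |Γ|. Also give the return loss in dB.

|Γ| ≈ 0.826; return loss ≈ 1.66 dB

|Γ| = (S − 1)/(S + 1) = (10.5 − 1)/(10.5 + 1) = 9.5/11.5
RL = −20·log₁₀|Γ| = −20·log₁₀(0.826)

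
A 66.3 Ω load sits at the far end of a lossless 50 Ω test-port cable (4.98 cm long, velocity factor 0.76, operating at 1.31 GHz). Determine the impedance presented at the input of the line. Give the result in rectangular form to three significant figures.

Z_in ≈ 38.5 + j4.83 Ω

λ = v/f = 0.76·c / 1.31 GHz = 0.174 m
βl = 2π·l/λ = 2π × 0.286 = 103°
tan(βl) = tan(103°) = -4.33
Z_in = Z_0·(Z_L + jZ_0·tanβl)/(Z_0 + jZ_L·tanβl)
     = 50·(66.3 − j216)/(50 − j287)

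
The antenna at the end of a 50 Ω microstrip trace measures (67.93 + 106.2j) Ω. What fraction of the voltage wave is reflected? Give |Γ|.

Γ = (Z_L − Z_0)/(Z_L + Z_0) = (17.93 + j106.2)/(117.9 + j106.2)
|Γ| = 108/159

|Γ| ≈ 0.679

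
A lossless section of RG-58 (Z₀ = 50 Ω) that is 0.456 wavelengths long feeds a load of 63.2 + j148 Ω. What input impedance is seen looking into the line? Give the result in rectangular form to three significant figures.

Z_in ≈ 19.4 + j76.5 Ω

βl = 2π × 0.456 = 164°
tan(βl) = tan(164°) = -0.284
Z_in = Z_0·(Z_L + jZ_0·tanβl)/(Z_0 + jZ_L·tanβl)
     = 50·(63.2 + j134)/(92 − j17.9)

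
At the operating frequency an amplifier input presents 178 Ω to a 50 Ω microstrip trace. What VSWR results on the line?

VSWR ≈ 3.56

For a purely resistive load, VSWR = R_L/Z_0 or Z_0/R_L (whichever > 1) = 178/50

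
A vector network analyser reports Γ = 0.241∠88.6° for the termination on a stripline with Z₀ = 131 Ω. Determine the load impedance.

Z_L ≈ 118 + j60.3 Ω

Z_L = Z_0·(1 + Γ)/(1 − Γ) = 131·(1.01 + j0.241)/(0.994 − j0.241)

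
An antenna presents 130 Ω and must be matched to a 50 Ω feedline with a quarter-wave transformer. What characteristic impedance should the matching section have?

Z_qwt ≈ 80.6 Ω

Z_qwt = √(Z_0·R_L) = √(50 × 130) = √6500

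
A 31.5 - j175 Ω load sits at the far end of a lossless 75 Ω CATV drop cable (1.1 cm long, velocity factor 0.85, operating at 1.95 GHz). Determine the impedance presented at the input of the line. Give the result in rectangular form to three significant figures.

λ = v/f = 0.85·c / 1.95 GHz = 0.131 m
βl = 2π·l/λ = 2π × 0.0841 = 30.3°
tan(βl) = tan(30.3°) = 0.584
Z_in = Z_0·(Z_L + jZ_0·tanβl)/(Z_0 + jZ_L·tanβl)
     = 75·(31.5 − j131)/(177 + j18.4)

Z_in ≈ 7.49 − j56.3 Ω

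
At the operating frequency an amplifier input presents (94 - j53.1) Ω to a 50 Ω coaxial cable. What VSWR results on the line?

VSWR ≈ 2.63

Γ = (Z_L − Z_0)/(Z_L + Z_0) = (44 − j53.1)/(144 − j53.1)
|Γ| = 69/153 = 0.449
VSWR = (1 + |Γ|)/(1 − |Γ|) = 1.45/0.551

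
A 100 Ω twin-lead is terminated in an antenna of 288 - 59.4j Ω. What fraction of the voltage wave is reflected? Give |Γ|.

|Γ| ≈ 0.502

Γ = (Z_L − Z_0)/(Z_L + Z_0) = (188 − j59.4)/(388 − j59.4)
|Γ| = 197/393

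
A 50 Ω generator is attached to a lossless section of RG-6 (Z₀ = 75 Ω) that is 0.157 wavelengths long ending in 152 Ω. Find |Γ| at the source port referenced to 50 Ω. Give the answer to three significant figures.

|Γ| ≈ 0.327

βl = 2π × 0.157 = 56.5°
tan(βl) = 1.51
Z_in = Z_0·(Z_L + jZ_0·tanβl)/(Z_0 + jZ_L·tanβl) = 48.1 − j33.9 Ω
Γ_s = (Z_in − Z_s)/(Z_in + Z_s) = (-1.93 − j33.9)/(98.1 − j33.9), |Γ_s| = 0.327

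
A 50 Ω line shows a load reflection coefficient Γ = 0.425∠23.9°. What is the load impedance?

Z_L ≈ 102 + j42.7 Ω

Z_L = Z_0·(1 + Γ)/(1 − Γ) = 50·(1.39 + j0.172)/(0.611 − j0.172)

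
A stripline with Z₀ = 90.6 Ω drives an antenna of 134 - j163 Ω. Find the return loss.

RL ≈ 4.32 dB

Γ = (43.4 − j163)/(224.6 − j163), |Γ| = 0.608
RL = −20·log₁₀|Γ| = −20·log₁₀(0.608)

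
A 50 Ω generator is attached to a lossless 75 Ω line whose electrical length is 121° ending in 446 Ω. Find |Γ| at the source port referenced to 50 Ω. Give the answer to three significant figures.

tan(βl) = -1.66
Z_in = Z_0·(Z_L + jZ_0·tanβl)/(Z_0 + jZ_L·tanβl) = 17 + j43.3 Ω
Γ_s = (Z_in − Z_s)/(Z_in + Z_s) = (-33 + j43.3)/(67 + j43.3), |Γ_s| = 0.683

|Γ| ≈ 0.683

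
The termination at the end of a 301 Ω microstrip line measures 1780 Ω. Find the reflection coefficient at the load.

Γ = 0.711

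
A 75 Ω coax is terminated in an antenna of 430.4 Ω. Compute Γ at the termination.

Γ = (Z_L − Z_0)/(Z_L + Z_0) = (430.4 − 75)/(430.4 + 75) = 355.4/505.4

Γ = 0.703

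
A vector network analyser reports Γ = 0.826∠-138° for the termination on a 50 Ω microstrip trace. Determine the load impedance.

Z_L = Z_0·(1 + Γ)/(1 − Γ) = 50·(0.386 − j0.553)/(1.61 + j0.553)

Z_L ≈ 5.46 − j19 Ω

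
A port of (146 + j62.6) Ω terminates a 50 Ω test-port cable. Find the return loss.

Γ = (96 + j62.6)/(196 + j62.6), |Γ| = 0.557
RL = −20·log₁₀|Γ| = −20·log₁₀(0.557)

RL ≈ 5.08 dB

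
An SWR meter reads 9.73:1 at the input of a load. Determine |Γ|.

|Γ| ≈ 0.814

|Γ| = (S − 1)/(S + 1) = (9.73 − 1)/(9.73 + 1) = 8.73/10.7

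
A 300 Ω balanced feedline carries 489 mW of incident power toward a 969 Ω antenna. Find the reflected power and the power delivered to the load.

Γ = (969 − 300)/(969 + 300) = 0.527
|Γ|² = 0.278
P_refl = |Γ|²·P_inc = 136 mW, P_del = (1 − |Γ|²)·P_inc = 353 mW

P_reflected ≈ 136 mW; P_delivered ≈ 353 mW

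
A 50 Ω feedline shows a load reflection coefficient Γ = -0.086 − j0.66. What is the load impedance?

Z_L ≈ 17.2 − j40.9 Ω

Z_L = Z_0·(1 + Γ)/(1 − Γ) = 50·(0.914 − j0.66)/(1.09 + j0.66)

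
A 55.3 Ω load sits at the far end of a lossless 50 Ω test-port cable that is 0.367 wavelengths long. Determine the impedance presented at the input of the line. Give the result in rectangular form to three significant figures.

Z_in ≈ 49.3 + j4.95 Ω

βl = 2π × 0.367 = 132°
tan(βl) = tan(132°) = -1.11
Z_in = Z_0·(Z_L + jZ_0·tanβl)/(Z_0 + jZ_L·tanβl)
     = 50·(55.3 − j55.3)/(50 − j61.2)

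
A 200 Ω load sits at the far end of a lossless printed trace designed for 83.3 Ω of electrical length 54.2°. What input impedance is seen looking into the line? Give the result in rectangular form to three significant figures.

Z_in ≈ 48.4 − j45.5 Ω

tan(βl) = tan(54.2°) = 1.39
Z_in = Z_0·(Z_L + jZ_0·tanβl)/(Z_0 + jZ_L·tanβl)
     = 83.3·(200 + j115)/(83.3 + j277)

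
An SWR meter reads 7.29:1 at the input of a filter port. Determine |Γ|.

|Γ| ≈ 0.759

|Γ| = (S − 1)/(S + 1) = (7.29 − 1)/(7.29 + 1) = 6.29/8.29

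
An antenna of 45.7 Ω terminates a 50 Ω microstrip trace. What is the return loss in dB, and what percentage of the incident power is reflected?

RL ≈ 26.9 dB; 0.202% of incident power reflected

Γ = (45.7 − 50)/(45.7 + 50) = -0.0449
RL = −20·log₁₀(0.0449) = 26.9 dB
P_refl/P_inc = |Γ|² = 0.00202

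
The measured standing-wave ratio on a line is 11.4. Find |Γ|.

|Γ| ≈ 0.839

|Γ| = (S − 1)/(S + 1) = (11.4 − 1)/(11.4 + 1) = 10.4/12.4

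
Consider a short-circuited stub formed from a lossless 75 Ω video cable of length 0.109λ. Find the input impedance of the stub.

βl = 2π × 0.109 = 39.2°
tan(βl) = 0.817
For a short-circuited stub, Z_in = jZ_0·tan(βl)

Z_in ≈ +j61.3 Ω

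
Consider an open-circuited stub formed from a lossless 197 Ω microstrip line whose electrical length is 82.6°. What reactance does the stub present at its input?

X_in ≈ -25.6 Ω (capacitive)

tan(βl) = 7.7
For an open-circuited stub, Z_in = −jZ_0·cot(βl) = −jZ_0/tan(βl)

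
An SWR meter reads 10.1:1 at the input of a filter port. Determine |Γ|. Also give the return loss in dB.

|Γ| = (S − 1)/(S + 1) = (10.1 − 1)/(10.1 + 1) = 9.1/11.1
RL = −20·log₁₀|Γ| = −20·log₁₀(0.82)

|Γ| ≈ 0.82; return loss ≈ 1.73 dB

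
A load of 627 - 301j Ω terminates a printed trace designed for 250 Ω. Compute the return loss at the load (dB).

Γ = (377 − j301)/(877 − j301), |Γ| = 0.52
RL = −20·log₁₀|Γ| = −20·log₁₀(0.52)

RL ≈ 5.68 dB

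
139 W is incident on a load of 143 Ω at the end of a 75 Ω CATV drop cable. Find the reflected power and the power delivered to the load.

Γ = (143 − 75)/(143 + 75) = 0.312
|Γ|² = 0.0973
P_refl = |Γ|²·P_inc = 13.5 W, P_del = (1 − |Γ|²)·P_inc = 125 W

P_reflected ≈ 13.5 W; P_delivered ≈ 125 W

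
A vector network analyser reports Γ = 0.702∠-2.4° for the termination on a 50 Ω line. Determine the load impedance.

Z_L = Z_0·(1 + Γ)/(1 − Γ) = 50·(1.7 − j0.0294)/(0.299 + j0.0294)

Z_L ≈ 282 − j32.7 Ω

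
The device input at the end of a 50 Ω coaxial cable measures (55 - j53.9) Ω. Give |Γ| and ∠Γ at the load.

Γ ≈ 0.459 ∠ -57.5°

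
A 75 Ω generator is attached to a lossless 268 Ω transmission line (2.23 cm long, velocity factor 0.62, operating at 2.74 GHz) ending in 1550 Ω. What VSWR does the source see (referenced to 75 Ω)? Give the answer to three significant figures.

VSWR ≈ 6.22

λ = v/f = 0.62·c / 2.74 GHz = 0.0679 m
βl = 2π·l/λ = 2π × 0.329 = 118°
tan(βl) = -1.86
Z_in = Z_0·(Z_L + jZ_0·tanβl)/(Z_0 + jZ_L·tanβl) = 59.2 + j139 Ω
Γ_s = (Z_in − Z_s)/(Z_in + Z_s) = (-15.8 + j139)/(134 + j139), |Γ_s| = 0.723
VSWR = (1 + |Γ_s|)/(1 − |Γ_s|)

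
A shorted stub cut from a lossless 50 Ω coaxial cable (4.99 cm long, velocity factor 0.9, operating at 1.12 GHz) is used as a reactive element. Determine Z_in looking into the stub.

Z_in ≈ +j181 Ω

λ = v/f = 0.9·c / 1.12 GHz = 0.241 m
βl = 2π·l/λ = 2π × 0.207 = 74.5°
tan(βl) = 3.61
For a shorted stub, Z_in = jZ_0·tan(βl)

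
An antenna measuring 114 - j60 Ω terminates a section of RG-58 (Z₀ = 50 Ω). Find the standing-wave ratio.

Γ = (Z_L − Z_0)/(Z_L + Z_0) = (64 − j60)/(164 − j60)
|Γ| = 87.7/175 = 0.502
VSWR = (1 + |Γ|)/(1 − |Γ|) = 1.5/0.498

VSWR ≈ 3.02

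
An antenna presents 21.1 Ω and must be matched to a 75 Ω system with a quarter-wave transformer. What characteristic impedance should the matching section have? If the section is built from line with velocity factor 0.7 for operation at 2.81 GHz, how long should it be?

Z_qwt ≈ 39.8 Ω; length ≈ 1.87 cm

Z_qwt = √(Z_0·R_L) = √(75 × 21.1) = √1582
λ = 0.7·c/f = 0.0747 m, so l = λ/4 = 0.0187 m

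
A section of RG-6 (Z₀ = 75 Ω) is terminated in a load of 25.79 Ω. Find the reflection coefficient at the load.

Γ = -0.488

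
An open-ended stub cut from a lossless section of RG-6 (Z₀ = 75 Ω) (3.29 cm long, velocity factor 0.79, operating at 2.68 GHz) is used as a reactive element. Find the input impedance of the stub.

Z_in ≈ +j72.3 Ω

λ = v/f = 0.79·c / 2.68 GHz = 0.0884 m
βl = 2π·l/λ = 2π × 0.372 = 134°
tan(βl) = -1.04
For an open-ended stub, Z_in = −jZ_0·cot(βl) = −jZ_0/tan(βl)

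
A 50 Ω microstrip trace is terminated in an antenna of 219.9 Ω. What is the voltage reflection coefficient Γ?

Γ = 0.629

Γ = (Z_L − Z_0)/(Z_L + Z_0) = (219.9 − 50)/(219.9 + 50) = 169.9/269.9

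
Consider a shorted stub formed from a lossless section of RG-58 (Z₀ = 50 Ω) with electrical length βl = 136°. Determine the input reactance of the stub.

X_in ≈ -48.3 Ω (capacitive)

tan(βl) = -0.966
For a shorted stub, Z_in = jZ_0·tan(βl)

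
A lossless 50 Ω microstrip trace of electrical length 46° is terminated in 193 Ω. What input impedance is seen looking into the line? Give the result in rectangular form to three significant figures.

Z_in ≈ 23.6 − j42.4 Ω

tan(βl) = tan(46°) = 1.04
Z_in = Z_0·(Z_L + jZ_0·tanβl)/(Z_0 + jZ_L·tanβl)
     = 50·(193 + j51.8)/(50 + j200)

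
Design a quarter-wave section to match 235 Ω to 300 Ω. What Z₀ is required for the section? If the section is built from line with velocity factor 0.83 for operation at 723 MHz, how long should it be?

Z_qwt ≈ 266 Ω; length ≈ 8.61 cm

Z_qwt = √(Z_0·R_L) = √(300 × 235) = √70500
λ = 0.83·c/f = 0.344 m, so l = λ/4 = 0.0861 m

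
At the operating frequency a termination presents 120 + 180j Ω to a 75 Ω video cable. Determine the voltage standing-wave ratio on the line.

Γ = (Z_L − Z_0)/(Z_L + Z_0) = (45 + j180)/(195 + j180)
|Γ| = 186/265 = 0.699
VSWR = (1 + |Γ|)/(1 − |Γ|) = 1.7/0.301

VSWR ≈ 5.65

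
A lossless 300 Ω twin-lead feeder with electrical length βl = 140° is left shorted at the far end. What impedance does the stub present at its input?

tan(βl) = -0.839
For a shorted stub, Z_in = jZ_0·tan(βl)

Z_in ≈ −j252 Ω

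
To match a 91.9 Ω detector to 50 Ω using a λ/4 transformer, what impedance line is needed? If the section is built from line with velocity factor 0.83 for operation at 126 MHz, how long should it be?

Z_qwt = √(Z_0·R_L) = √(50 × 91.9) = √4595
λ = 0.83·c/f = 1.98 m, so l = λ/4 = 0.494 m

Z_qwt ≈ 67.8 Ω; length ≈ 49.4 cm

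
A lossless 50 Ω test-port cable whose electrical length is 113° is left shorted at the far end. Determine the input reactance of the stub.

X_in ≈ -118 Ω (capacitive)

tan(βl) = -2.36
For a shorted stub, Z_in = jZ_0·tan(βl)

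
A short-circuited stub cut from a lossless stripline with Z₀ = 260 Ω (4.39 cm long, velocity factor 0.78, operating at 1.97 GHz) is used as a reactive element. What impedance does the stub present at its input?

Z_in ≈ −j278 Ω

λ = v/f = 0.78·c / 1.97 GHz = 0.119 m
βl = 2π·l/λ = 2π × 0.37 = 133°
tan(βl) = -1.07
For a short-circuited stub, Z_in = jZ_0·tan(βl)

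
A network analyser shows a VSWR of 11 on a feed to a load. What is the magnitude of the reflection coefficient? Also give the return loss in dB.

|Γ| = (S − 1)/(S + 1) = (11 − 1)/(11 + 1) = 10/12
RL = −20·log₁₀|Γ| = −20·log₁₀(0.833)

|Γ| ≈ 0.833; return loss ≈ 1.58 dB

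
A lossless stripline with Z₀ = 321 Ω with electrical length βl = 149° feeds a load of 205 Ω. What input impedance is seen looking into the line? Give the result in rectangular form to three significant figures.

tan(βl) = tan(149°) = -0.601
Z_in = Z_0·(Z_L + jZ_0·tanβl)/(Z_0 + jZ_L·tanβl)
     = 321·(205 − j193)/(321 − j123)

Z_in ≈ 243 − j99.6 Ω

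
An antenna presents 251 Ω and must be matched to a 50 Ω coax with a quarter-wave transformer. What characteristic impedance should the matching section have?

Z_qwt = √(Z_0·R_L) = √(50 × 251) = √12550

Z_qwt ≈ 112 Ω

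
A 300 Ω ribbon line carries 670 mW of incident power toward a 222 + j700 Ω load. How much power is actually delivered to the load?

P_delivered ≈ 234 mW

|Γ| = |(-78 + j700)/(522 + j700)| = 0.807
|Γ|² = 0.651
P_refl = |Γ|²·P_inc = 436 mW, P_del = (1 − |Γ|²)·P_inc = 234 mW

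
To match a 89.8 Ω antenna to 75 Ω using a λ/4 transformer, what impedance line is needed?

Z_qwt = √(Z_0·R_L) = √(75 × 89.8) = √6735

Z_qwt ≈ 82.1 Ω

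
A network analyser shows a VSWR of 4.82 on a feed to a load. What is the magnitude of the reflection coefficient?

|Γ| ≈ 0.656

|Γ| = (S − 1)/(S + 1) = (4.82 − 1)/(4.82 + 1) = 3.82/5.82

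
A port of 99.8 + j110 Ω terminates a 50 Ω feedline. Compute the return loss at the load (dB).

Γ = (49.8 + j110)/(149.8 + j110), |Γ| = 0.65
RL = −20·log₁₀|Γ| = −20·log₁₀(0.65)

RL ≈ 3.75 dB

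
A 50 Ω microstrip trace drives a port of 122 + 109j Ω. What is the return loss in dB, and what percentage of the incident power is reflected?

RL ≈ 3.86 dB; 41.2% of incident power reflected

Γ = (72 + j109)/(172 + j109), |Γ| = 0.642
RL = −20·log₁₀(0.642) = 3.86 dB
P_refl/P_inc = |Γ|² = 0.412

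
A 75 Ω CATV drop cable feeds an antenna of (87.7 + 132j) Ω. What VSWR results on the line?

Γ = (Z_L − Z_0)/(Z_L + Z_0) = (12.7 + j132)/(162.7 + j132)
|Γ| = 133/210 = 0.633
VSWR = (1 + |Γ|)/(1 − |Γ|) = 1.63/0.367

VSWR ≈ 4.45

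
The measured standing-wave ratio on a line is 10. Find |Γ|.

|Γ| = (S − 1)/(S + 1) = (10 − 1)/(10 + 1) = 9/11

|Γ| ≈ 0.818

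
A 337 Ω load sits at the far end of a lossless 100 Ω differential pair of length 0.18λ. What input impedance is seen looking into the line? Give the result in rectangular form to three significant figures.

βl = 2π × 0.18 = 64.8°
tan(βl) = tan(64.8°) = 2.13
Z_in = Z_0·(Z_L + jZ_0·tanβl)/(Z_0 + jZ_L·tanβl)
     = 100·(337 + j213)/(100 + j716)

Z_in ≈ 35.6 − j42.1 Ω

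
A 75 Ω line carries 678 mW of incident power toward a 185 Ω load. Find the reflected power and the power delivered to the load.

P_reflected ≈ 121 mW; P_delivered ≈ 557 mW

Γ = (185 − 75)/(185 + 75) = 0.423
|Γ|² = 0.179
P_refl = |Γ|²·P_inc = 121 mW, P_del = (1 − |Γ|²)·P_inc = 557 mW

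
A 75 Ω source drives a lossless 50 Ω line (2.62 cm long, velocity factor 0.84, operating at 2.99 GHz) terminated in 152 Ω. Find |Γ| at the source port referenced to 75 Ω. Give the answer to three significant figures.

|Γ| ≈ 0.617

λ = v/f = 0.84·c / 2.99 GHz = 0.0843 m
βl = 2π·l/λ = 2π × 0.311 = 112°
tan(βl) = -2.49
Z_in = Z_0·(Z_L + jZ_0·tanβl)/(Z_0 + jZ_L·tanβl) = 18.8 + j17.6 Ω
Γ_s = (Z_in − Z_s)/(Z_in + Z_s) = (-56.2 + j17.6)/(93.8 + j17.6), |Γ_s| = 0.617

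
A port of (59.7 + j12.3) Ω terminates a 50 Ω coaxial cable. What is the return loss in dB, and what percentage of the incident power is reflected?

RL ≈ 17 dB; 2.01% of incident power reflected

Γ = (9.7 + j12.3)/(109.7 + j12.3), |Γ| = 0.142
RL = −20·log₁₀(0.142) = 17 dB
P_refl/P_inc = |Γ|² = 0.0201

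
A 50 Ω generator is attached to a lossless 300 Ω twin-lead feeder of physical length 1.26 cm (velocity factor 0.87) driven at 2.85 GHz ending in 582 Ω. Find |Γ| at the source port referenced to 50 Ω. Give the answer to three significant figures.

λ = v/f = 0.87·c / 2.85 GHz = 0.0916 m
βl = 2π·l/λ = 2π × 0.138 = 49.5°
tan(βl) = 1.17
Z_in = Z_0·(Z_L + jZ_0·tanβl)/(Z_0 + jZ_L·tanβl) = 224 − j157 Ω
Γ_s = (Z_in − Z_s)/(Z_in + Z_s) = (174 − j157)/(274 − j157), |Γ_s| = 0.743

|Γ| ≈ 0.743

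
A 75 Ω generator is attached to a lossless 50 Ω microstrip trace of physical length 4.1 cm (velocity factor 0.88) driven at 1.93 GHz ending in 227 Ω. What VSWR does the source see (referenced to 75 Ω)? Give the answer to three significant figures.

VSWR ≈ 6.46

λ = v/f = 0.88·c / 1.93 GHz = 0.137 m
βl = 2π·l/λ = 2π × 0.3 = 108°
tan(βl) = -3.1
Z_in = Z_0·(Z_L + jZ_0·tanβl)/(Z_0 + jZ_L·tanβl) = 12.1 + j15.3 Ω
Γ_s = (Z_in − Z_s)/(Z_in + Z_s) = (-62.9 + j15.3)/(87.1 + j15.3), |Γ_s| = 0.732
VSWR = (1 + |Γ_s|)/(1 − |Γ_s|)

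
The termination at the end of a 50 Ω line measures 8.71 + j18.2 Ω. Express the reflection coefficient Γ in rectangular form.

Γ ≈ -0.554 + j0.482

Γ = (Z_L − Z_0)/(Z_L + Z_0) = (-41.29 + j18.2)/(58.71 + j18.2)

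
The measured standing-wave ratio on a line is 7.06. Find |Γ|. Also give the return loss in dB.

|Γ| ≈ 0.752; return loss ≈ 2.48 dB

|Γ| = (S − 1)/(S + 1) = (7.06 − 1)/(7.06 + 1) = 6.06/8.06
RL = −20·log₁₀|Γ| = −20·log₁₀(0.752)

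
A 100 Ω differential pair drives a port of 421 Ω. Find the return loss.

RL ≈ 4.21 dB

Γ = (421 − 100)/(421 + 100) = 0.616
RL = −20·log₁₀|Γ| = −20·log₁₀(0.616)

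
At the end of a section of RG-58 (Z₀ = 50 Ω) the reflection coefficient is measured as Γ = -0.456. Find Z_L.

Z_L ≈ 18.7 Ω

Z_L = Z_0·(1 + Γ)/(1 − Γ) = 50·(0.544)/(1.46)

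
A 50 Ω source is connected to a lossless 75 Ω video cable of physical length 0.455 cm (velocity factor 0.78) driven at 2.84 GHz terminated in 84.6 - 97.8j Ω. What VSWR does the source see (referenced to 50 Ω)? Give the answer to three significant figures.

λ = v/f = 0.78·c / 2.84 GHz = 0.0824 m
βl = 2π·l/λ = 2π × 0.0552 = 19.9°
tan(βl) = 0.362
Z_in = Z_0·(Z_L + jZ_0·tanβl)/(Z_0 + jZ_L·tanβl) = 41 − j59.4 Ω
Γ_s = (Z_in − Z_s)/(Z_in + Z_s) = (-8.97 − j59.4)/(91 − j59.4), |Γ_s| = 0.553
VSWR = (1 + |Γ_s|)/(1 − |Γ_s|)

VSWR ≈ 3.47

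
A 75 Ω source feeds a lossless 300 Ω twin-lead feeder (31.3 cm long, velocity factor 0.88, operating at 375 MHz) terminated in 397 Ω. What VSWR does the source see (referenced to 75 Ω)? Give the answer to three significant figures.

λ = v/f = 0.88·c / 375 MHz = 0.704 m
βl = 2π·l/λ = 2π × 0.445 = 160°
tan(βl) = -0.363
Z_in = Z_0·(Z_L + jZ_0·tanβl)/(Z_0 + jZ_L·tanβl) = 365 + j66.5 Ω
Γ_s = (Z_in − Z_s)/(Z_in + Z_s) = (290 + j66.5)/(440 + j66.5), |Γ_s| = 0.669
VSWR = (1 + |Γ_s|)/(1 − |Γ_s|)

VSWR ≈ 5.04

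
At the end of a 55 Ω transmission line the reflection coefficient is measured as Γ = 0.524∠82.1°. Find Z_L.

Z_L ≈ 35.3 + j50.5 Ω

Z_L = Z_0·(1 + Γ)/(1 − Γ) = 55·(1.07 + j0.519)/(0.928 − j0.519)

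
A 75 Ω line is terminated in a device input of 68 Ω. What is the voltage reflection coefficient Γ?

Γ = (Z_L − Z_0)/(Z_L + Z_0) = (68 − 75)/(68 + 75) = -7/143

Γ = -0.049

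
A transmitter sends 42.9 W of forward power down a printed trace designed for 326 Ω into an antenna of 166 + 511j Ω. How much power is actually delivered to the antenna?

|Γ| = |(-160 + j511)/(492 + j511)| = 0.755
|Γ|² = 0.57
P_refl = |Γ|²·P_inc = 24.4 W, P_del = (1 − |Γ|²)·P_inc = 18.5 W

P_delivered ≈ 18.5 W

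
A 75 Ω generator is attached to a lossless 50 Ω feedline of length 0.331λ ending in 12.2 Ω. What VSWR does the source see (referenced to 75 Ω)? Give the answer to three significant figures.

βl = 2π × 0.331 = 119°
tan(βl) = -1.79
Z_in = Z_0·(Z_L + jZ_0·tanβl)/(Z_0 + jZ_L·tanβl) = 43.1 − j70.7 Ω
Γ_s = (Z_in − Z_s)/(Z_in + Z_s) = (-31.9 − j70.7)/(118 − j70.7), |Γ_s| = 0.563
VSWR = (1 + |Γ_s|)/(1 − |Γ_s|)

VSWR ≈ 3.58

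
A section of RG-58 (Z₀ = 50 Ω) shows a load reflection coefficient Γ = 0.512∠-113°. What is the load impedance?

Z_L = Z_0·(1 + Γ)/(1 − Γ) = 50·(0.8 − j0.471)/(1.2 + j0.471)

Z_L ≈ 22.2 − j28.4 Ω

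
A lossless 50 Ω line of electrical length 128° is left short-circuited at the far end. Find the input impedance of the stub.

Z_in ≈ −j64 Ω

tan(βl) = -1.28
For a short-circuited stub, Z_in = jZ_0·tan(βl)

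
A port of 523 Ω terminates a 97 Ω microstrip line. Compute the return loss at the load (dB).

RL ≈ 3.26 dB

Γ = (523 − 97)/(523 + 97) = 0.687
RL = −20·log₁₀|Γ| = −20·log₁₀(0.687)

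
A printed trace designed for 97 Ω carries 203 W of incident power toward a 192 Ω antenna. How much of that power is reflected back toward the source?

P_reflected ≈ 21.9 W

Γ = (192 − 97)/(192 + 97) = 0.329
|Γ|² = 0.108
P_refl = |Γ|²·P_inc = 21.9 W, P_del = (1 − |Γ|²)·P_inc = 181 W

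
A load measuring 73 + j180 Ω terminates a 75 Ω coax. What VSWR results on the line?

Γ = (Z_L − Z_0)/(Z_L + Z_0) = (-2 + j180)/(148 + j180)
|Γ| = 180/233 = 0.772
VSWR = (1 + |Γ|)/(1 − |Γ|) = 1.77/0.228

VSWR ≈ 7.79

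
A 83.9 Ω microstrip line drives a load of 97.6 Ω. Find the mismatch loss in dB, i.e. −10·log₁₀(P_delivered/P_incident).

Γ = (97.6 − 83.9)/(97.6 + 83.9) = 0.0755
|Γ|² = 0.0057, so P_del/P_inc = 1 − |Γ|² = 0.994
ML = −10·log₁₀(1 − |Γ|²)

mismatch loss ≈ 0.0248 dB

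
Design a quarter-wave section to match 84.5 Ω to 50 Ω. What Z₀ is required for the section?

Z_qwt = √(Z_0·R_L) = √(50 × 84.5) = √4225

Z_qwt ≈ 65 Ω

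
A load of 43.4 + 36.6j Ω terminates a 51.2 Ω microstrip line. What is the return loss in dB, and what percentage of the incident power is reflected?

RL ≈ 8.66 dB; 13.6% of incident power reflected

Γ = (-7.8 + j36.6)/(94.6 + j36.6), |Γ| = 0.369
RL = −20·log₁₀(0.369) = 8.66 dB
P_refl/P_inc = |Γ|² = 0.136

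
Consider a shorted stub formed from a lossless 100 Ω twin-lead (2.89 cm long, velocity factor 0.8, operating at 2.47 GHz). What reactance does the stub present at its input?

λ = v/f = 0.8·c / 2.47 GHz = 0.0972 m
βl = 2π·l/λ = 2π × 0.297 = 107°
tan(βl) = -3.26
For a shorted stub, Z_in = jZ_0·tan(βl)

X_in ≈ -326 Ω (capacitive)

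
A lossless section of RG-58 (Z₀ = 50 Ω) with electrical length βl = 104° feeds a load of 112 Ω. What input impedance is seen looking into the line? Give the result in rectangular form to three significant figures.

Z_in ≈ 23.4 + j9.86 Ω

tan(βl) = tan(104°) = -4.01
Z_in = Z_0·(Z_L + jZ_0·tanβl)/(Z_0 + jZ_L·tanβl)
     = 50·(112 − j201)/(50 − j449)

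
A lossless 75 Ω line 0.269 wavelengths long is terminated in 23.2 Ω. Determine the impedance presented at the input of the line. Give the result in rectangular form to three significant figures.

βl = 2π × 0.269 = 96.8°
tan(βl) = tan(96.8°) = -8.34
Z_in = Z_0·(Z_L + jZ_0·tanβl)/(Z_0 + jZ_L·tanβl)
     = 75·(23.2 − j625)/(75 − j193)

Z_in ≈ 214 − j73.9 Ω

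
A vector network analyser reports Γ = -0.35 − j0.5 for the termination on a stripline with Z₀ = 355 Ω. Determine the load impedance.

Z_L = Z_0·(1 + Γ)/(1 − Γ) = 355·(0.65 − j0.5)/(1.35 + j0.5)

Z_L ≈ 107 − j171 Ω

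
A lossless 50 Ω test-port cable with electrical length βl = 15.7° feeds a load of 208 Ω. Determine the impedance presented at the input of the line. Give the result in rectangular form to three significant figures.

tan(βl) = tan(15.7°) = 0.281
Z_in = Z_0·(Z_L + jZ_0·tanβl)/(Z_0 + jZ_L·tanβl)
     = 50·(208 + j14.1)/(50 + j58.5)

Z_in ≈ 94.8 − j96.8 Ω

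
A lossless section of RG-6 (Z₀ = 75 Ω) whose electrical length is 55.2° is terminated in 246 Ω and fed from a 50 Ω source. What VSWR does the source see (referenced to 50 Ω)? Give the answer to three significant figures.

VSWR ≈ 3.13

tan(βl) = 1.44
Z_in = Z_0·(Z_L + jZ_0·tanβl)/(Z_0 + jZ_L·tanβl) = 32.5 − j45.2 Ω
Γ_s = (Z_in − Z_s)/(Z_in + Z_s) = (-17.5 − j45.2)/(82.5 − j45.2), |Γ_s| = 0.516
VSWR = (1 + |Γ_s|)/(1 − |Γ_s|)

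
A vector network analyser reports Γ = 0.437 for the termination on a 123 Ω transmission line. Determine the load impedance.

Z_L ≈ 314 Ω

Z_L = Z_0·(1 + Γ)/(1 − Γ) = 123·(1.44)/(0.563)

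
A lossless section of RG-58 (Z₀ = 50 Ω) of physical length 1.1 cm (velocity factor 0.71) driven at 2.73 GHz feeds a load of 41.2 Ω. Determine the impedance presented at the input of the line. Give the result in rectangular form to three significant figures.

λ = v/f = 0.71·c / 2.73 GHz = 0.078 m
βl = 2π·l/λ = 2π × 0.141 = 50.8°
tan(βl) = tan(50.8°) = 1.22
Z_in = Z_0·(Z_L + jZ_0·tanβl)/(Z_0 + jZ_L·tanβl)
     = 50·(41.2 + j61.2)/(50 + j50.4)

Z_in ≈ 51 + j9.74 Ω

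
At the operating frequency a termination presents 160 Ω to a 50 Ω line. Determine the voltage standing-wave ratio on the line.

VSWR ≈ 3.2

Γ = (160 − 50)/(160 + 50) = 0.524
VSWR = (1 + 0.524)/(1 − 0.524)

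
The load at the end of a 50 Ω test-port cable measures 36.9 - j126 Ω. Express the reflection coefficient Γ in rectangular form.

Γ = (Z_L − Z_0)/(Z_L + Z_0) = (-13.1 − j126)/(86.9 − j126)

Γ ≈ 0.629 − j0.538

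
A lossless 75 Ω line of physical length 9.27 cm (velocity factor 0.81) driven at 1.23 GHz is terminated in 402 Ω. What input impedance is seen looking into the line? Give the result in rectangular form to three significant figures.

Z_in ≈ 199 + j194 Ω

λ = v/f = 0.81·c / 1.23 GHz = 0.198 m
βl = 2π·l/λ = 2π × 0.469 = 169°
tan(βl) = tan(169°) = -0.196
Z_in = Z_0·(Z_L + jZ_0·tanβl)/(Z_0 + jZ_L·tanβl)
     = 75·(402 − j14.7)/(75 − j78.7)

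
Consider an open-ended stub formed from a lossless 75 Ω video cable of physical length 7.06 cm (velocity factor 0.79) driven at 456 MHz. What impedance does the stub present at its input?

Z_in ≈ −j65.4 Ω

λ = v/f = 0.79·c / 456 MHz = 0.52 m
βl = 2π·l/λ = 2π × 0.136 = 48.9°
tan(βl) = 1.15
For an open-ended stub, Z_in = −jZ_0·cot(βl) = −jZ_0/tan(βl)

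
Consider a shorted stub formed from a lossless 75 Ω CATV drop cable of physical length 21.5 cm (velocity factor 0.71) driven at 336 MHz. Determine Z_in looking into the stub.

λ = v/f = 0.71·c / 336 MHz = 0.634 m
βl = 2π·l/λ = 2π × 0.339 = 122°
tan(βl) = -1.59
For a shorted stub, Z_in = jZ_0·tan(βl)

Z_in ≈ −j120 Ω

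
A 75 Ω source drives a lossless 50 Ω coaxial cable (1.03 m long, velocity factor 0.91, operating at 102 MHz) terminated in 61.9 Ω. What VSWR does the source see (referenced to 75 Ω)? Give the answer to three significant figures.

λ = v/f = 0.91·c / 102 MHz = 2.68 m
βl = 2π·l/λ = 2π × 0.385 = 139°
tan(βl) = -0.883
Z_in = Z_0·(Z_L + jZ_0·tanβl)/(Z_0 + jZ_L·tanβl) = 50.2 + j10.7 Ω
Γ_s = (Z_in − Z_s)/(Z_in + Z_s) = (-24.8 + j10.7)/(125 + j10.7), |Γ_s| = 0.215
VSWR = (1 + |Γ_s|)/(1 − |Γ_s|)

VSWR ≈ 1.55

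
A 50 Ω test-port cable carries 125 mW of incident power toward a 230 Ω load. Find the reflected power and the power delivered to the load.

Γ = (230 − 50)/(230 + 50) = 0.643
|Γ|² = 0.413
P_refl = |Γ|²·P_inc = 51.7 mW, P_del = (1 − |Γ|²)·P_inc = 73.3 mW

P_reflected ≈ 51.7 mW; P_delivered ≈ 73.3 mW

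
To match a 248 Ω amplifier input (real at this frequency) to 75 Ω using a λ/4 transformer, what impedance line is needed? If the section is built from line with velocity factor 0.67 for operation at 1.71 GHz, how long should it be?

Z_qwt ≈ 136 Ω; length ≈ 2.94 cm

Z_qwt = √(Z_0·R_L) = √(75 × 248) = √18600
λ = 0.67·c/f = 0.118 m, so l = λ/4 = 0.0294 m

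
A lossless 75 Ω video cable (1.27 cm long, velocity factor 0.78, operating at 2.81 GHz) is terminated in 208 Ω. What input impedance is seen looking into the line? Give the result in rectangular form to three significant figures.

Z_in ≈ 38 − j43.1 Ω

λ = v/f = 0.78·c / 2.81 GHz = 0.0833 m
βl = 2π·l/λ = 2π × 0.153 = 54.9°
tan(βl) = tan(54.9°) = 1.42
Z_in = Z_0·(Z_L + jZ_0·tanβl)/(Z_0 + jZ_L·tanβl)
     = 75·(208 + j107)/(75 + j296)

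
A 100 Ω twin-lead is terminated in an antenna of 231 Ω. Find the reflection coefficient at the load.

Γ = (Z_L − Z_0)/(Z_L + Z_0) = (231 − 100)/(231 + 100) = 131/331

Γ = 0.396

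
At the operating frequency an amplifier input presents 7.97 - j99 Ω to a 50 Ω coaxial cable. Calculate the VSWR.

VSWR ≈ 31

Γ = (Z_L − Z_0)/(Z_L + Z_0) = (-42.03 − j99)/(57.97 − j99)
|Γ| = 108/115 = 0.937
VSWR = (1 + |Γ|)/(1 − |Γ|) = 1.94/0.0625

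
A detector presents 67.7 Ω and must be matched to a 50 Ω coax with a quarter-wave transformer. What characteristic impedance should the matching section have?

Z_qwt = √(Z_0·R_L) = √(50 × 67.7) = √3385

Z_qwt ≈ 58.2 Ω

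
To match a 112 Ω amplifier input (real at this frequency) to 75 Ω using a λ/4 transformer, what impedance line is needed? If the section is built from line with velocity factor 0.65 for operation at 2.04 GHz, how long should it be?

Z_qwt ≈ 91.7 Ω; length ≈ 2.39 cm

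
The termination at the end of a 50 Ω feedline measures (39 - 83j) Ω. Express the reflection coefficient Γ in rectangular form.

Γ ≈ 0.399 − j0.56

Γ = (Z_L − Z_0)/(Z_L + Z_0) = (-11 − j83)/(89 − j83)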